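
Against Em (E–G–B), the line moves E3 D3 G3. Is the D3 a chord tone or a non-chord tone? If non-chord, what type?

The harmony at that moment is E minor triad (E, G, B); D3 is not a chord tone.
It is approached by step down from E3 and left by leap up to G3.
Step in, leap out — an escape tone.

Non-chord tone — an escape tone.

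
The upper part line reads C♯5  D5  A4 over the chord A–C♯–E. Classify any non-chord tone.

The harmony at that moment is A major triad (A, C♯, E); D5 is not a chord tone.
It is approached by step up from C♯5 and left by leap down to A4.
Step in, leap out — an escape tone.

D5 is an escape tone.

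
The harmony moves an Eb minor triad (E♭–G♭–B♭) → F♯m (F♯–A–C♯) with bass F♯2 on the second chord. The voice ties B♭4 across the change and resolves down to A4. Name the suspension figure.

At the second chord the bass is F♯2. The suspended B♭4 lies a fourth above the bass; after resolving down by step to A4, the interval above the bass becomes a third.
Suspension figures are named by those two intervals: 4–3.

4–3 suspension.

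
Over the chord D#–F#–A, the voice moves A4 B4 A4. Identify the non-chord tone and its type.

The harmony at that moment is D# diminished triad (D#, F#, A); B4 is not a chord tone.
It is approached by step up from A4 and left by step down to A4.
Step away and step back to the same note — a neighbor tone (upper neighbor).

B4 is a neighbor tone.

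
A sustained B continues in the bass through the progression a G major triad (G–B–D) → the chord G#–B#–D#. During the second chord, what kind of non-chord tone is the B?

The harmony at that moment is G# major triad (G#, B#, D#); B is not a chord tone.
It is held over (the same pitch as the preceding B) and then sustained as the same pitch into the next harmony.
Sustained through a change of harmony — a pedal tone.

Pedal tone (pedal point).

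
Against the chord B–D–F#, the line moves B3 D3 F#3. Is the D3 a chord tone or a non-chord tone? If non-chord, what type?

B minor triad contains B, D, F#; D is the third, so it is a chord tone.

Chord tone (the third of B minor triad).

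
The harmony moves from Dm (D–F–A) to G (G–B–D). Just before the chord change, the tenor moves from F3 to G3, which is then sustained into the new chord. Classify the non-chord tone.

G3 is an anticipation.

The harmony at that moment is D minor triad (D, F, A); G3 is not a chord tone.
It is approached by step up from F3 and then sustained as the same pitch into the next harmony.
Arriving early and becoming a chord tone when the harmony changes — an anticipation.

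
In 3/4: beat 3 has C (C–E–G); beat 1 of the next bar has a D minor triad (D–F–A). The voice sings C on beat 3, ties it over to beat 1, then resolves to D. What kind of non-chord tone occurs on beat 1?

Retardation.

The harmony at that moment is D minor triad (D, F, A); C is not a chord tone.
It is held over (the same pitch as the preceding C) and left by step up to D.
Held over from the previous chord and resolving up by step — a retardation.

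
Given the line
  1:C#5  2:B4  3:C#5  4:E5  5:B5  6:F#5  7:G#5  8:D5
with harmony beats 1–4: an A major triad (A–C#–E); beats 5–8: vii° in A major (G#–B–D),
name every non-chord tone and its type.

B4 (beat 2) — neighbor tone; F#5 (beat 6) — appoggiatura.

The harmony at that moment is A major triad (A, C#, E); B4 is not a chord tone.
It is approached by step down from C#5 and left by step up to C#5.
Step away and step back to the same note — a neighbor tone (lower neighbor).
The harmony at that moment is G# diminished triad (G#, B, D); F#5 is not a chord tone.
It is approached by leap down from B5 and left by step up to G#5.
Leap in, step out — an appoggiatura.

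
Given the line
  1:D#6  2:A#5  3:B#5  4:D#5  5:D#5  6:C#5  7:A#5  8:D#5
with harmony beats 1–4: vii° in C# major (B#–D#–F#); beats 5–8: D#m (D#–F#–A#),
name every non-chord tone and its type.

A#5 (beat 2) — appoggiatura; C#5 (beat 6) — escape tone.

The harmony at that moment is B# diminished triad (B#, D#, F#); A#5 is not a chord tone.
It is approached by leap down from D#6 and left by step up to B#5.
Leap in, step out — an appoggiatura.
The harmony at that moment is D# minor triad (D#, F#, A#); C#5 is not a chord tone.
It is approached by step down from D#5 and left by leap up to A#5.
Step in, leap out — an escape tone.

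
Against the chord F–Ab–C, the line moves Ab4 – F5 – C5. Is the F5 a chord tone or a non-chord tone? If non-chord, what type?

F minor triad contains F, Ab, C; F is the root, so it is a chord tone.

Chord tone (the root of F minor triad).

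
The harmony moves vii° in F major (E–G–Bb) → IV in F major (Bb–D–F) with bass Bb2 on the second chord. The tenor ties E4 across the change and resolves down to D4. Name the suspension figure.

4–3 suspension.

At the second chord the bass is Bb2. The suspended E4 lies a fourth above the bass; after resolving down by step to D4, the interval above the bass becomes a third.
Suspension figures are named by those two intervals: 4–3.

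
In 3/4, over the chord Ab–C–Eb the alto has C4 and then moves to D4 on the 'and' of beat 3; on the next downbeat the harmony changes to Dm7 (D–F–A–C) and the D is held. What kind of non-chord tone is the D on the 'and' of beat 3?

The harmony at that moment is Ab major triad (Ab, C, Eb); D4 is not a chord tone.
It is approached by step up from C4 and then sustained as the same pitch into the next harmony.
Arriving early and becoming a chord tone when the harmony changes — an anticipation.

Anticipation.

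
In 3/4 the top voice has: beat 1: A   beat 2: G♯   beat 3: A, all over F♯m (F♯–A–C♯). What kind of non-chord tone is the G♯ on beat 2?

The harmony at that moment is F♯ minor triad (F♯, A, C♯); G♯ is not a chord tone.
It is approached by step down from A and left by step up to A.
Step away and step back to the same note — a neighbor tone (lower neighbor).

Lower neighbor tone.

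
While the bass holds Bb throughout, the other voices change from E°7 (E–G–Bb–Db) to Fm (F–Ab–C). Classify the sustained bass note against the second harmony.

Pedal tone (pedal point).

The harmony at that moment is F minor triad (F, Ab, C); Bb is not a chord tone.
It is held over (the same pitch as the preceding Bb) and then sustained as the same pitch into the next harmony.
Sustained through a change of harmony — a pedal tone.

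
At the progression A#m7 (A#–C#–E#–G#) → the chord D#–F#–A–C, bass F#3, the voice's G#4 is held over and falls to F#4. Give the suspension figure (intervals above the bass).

At the second chord the bass is F#3. The suspended G#4 lies a ninth above the bass; after resolving down by step to F#4, the interval above the bass becomes an octave.
Suspension figures are named by those two intervals: 9–8.

9–8 suspension.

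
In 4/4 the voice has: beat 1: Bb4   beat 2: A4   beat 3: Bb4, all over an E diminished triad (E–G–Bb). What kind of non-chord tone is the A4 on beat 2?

The harmony at that moment is E diminished triad (E, G, Bb); A4 is not a chord tone.
It is approached by step down from Bb4 and left by step up to Bb4.
Step away and step back to the same note — a neighbor tone (lower neighbor).

Lower neighbor tone.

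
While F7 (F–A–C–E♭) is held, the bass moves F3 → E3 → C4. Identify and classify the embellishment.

E3 is an escape tone.

The harmony at that moment is F dominant seventh chord (F, A, C, E♭); E3 is not a chord tone.
It is approached by step down from F3 and left by leap up to C4.
Step in, leap out — an escape tone.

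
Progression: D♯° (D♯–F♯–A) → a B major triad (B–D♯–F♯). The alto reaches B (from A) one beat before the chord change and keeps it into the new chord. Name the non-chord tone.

B is an anticipation.

The harmony at that moment is D♯ diminished triad (D♯, F♯, A); B is not a chord tone.
It is approached by step up from A and then sustained as the same pitch into the next harmony.
Arriving early and becoming a chord tone when the harmony changes — an anticipation.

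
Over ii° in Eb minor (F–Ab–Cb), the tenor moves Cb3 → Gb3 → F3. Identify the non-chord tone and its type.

Gb3 is an appoggiatura.

The harmony at that moment is F diminished triad (F, Ab, Cb); Gb3 is not a chord tone.
It is approached by leap up from Cb3 and left by step down to F3.
Leap in, step out — an appoggiatura.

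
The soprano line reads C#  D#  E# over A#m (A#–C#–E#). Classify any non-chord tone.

D# is a passing tone.

The harmony at that moment is A# minor triad (A#, C#, E#); D# is not a chord tone.
It is approached by step up from C# and left by step up to E#.
Step in, step out in the same direction — a passing tone.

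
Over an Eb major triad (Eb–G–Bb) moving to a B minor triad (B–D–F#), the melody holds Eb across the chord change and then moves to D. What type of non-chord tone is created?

The harmony at that moment is B minor triad (B, D, F#); Eb is not a chord tone.
It is held over (the same pitch as the preceding Eb) and left by step down to D.
Held over from the previous chord and resolving down by step — a suspension.

Eb is a suspension.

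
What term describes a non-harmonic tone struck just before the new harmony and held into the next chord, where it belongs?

Anticipation.

Approach: ahead of the chord change (typically by step), so it is dissonant against the current harmony. Departure: none — the same pitch is restated or held and is a chord tone of the new harmony.
Dissonant first, consonant once the harmony catches up: the note simply arrives early — an anticipation. (The reverse timing, consonant first and dissonant after the change, would be a suspension or retardation.)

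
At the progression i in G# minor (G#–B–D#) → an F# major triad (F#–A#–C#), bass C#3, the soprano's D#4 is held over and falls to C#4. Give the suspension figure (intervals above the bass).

At the second chord the bass is C#3. The suspended D#4 lies a ninth above the bass; after resolving down by step to C#4, the interval above the bass becomes an octave.
Suspension figures are named by those two intervals: 9–8.

9–8 suspension.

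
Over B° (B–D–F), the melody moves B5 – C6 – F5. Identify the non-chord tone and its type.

C6 is an escape tone.

The harmony at that moment is B diminished triad (B, D, F); C6 is not a chord tone.
It is approached by step up from B5 and left by leap down to F5.
Step in, leap out — an escape tone.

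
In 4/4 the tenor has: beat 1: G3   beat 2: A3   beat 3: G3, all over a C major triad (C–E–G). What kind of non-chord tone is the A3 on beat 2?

The harmony at that moment is C major triad (C, E, G); A3 is not a chord tone.
It is approached by step up from G3 and left by step down to G3.
Step away and step back to the same note — a neighbor tone (upper neighbor).

Upper neighbor tone.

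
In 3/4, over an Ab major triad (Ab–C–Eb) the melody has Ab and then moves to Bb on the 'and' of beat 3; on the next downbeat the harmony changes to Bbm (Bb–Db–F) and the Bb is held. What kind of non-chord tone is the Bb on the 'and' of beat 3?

The harmony at that moment is Ab major triad (Ab, C, Eb); Bb is not a chord tone.
It is approached by step up from Ab and then sustained as the same pitch into the next harmony.
Arriving early and becoming a chord tone when the harmony changes — an anticipation.

Anticipation.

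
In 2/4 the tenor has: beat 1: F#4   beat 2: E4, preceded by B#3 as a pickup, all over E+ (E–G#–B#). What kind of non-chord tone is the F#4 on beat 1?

Appoggiatura.

The harmony at that moment is E augmented triad (E, G#, B#); F#4 is not a chord tone.
It is approached by leap up from B#3 and left by step down to E4.
Leap in, step out, metrically accented — an appoggiatura.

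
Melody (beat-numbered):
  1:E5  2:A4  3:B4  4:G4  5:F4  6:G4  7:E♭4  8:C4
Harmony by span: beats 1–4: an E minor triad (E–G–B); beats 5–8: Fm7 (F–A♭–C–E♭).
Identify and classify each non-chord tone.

A4 (beat 2) — appoggiatura; G4 (beat 6) — escape tone.

The harmony at that moment is E minor triad (E, G, B); A4 is not a chord tone.
It is approached by leap down from E5 and left by step up to B4.
Leap in, step out — an appoggiatura.
The harmony at that moment is F minor seventh chord (F, A♭, C, E♭); G4 is not a chord tone.
It is approached by step up from F4 and left by leap down to E♭4.
Step in, leap out — an escape tone.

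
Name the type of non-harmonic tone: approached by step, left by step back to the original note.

Neighbor tone.

Approach: by step. Departure: by step in the opposite direction, back to the starting pitch.
Stepwise on both sides but reversing to return to the same chord tone — a neighbor tone. (Had it continued onward in the same direction it would be a passing tone instead.)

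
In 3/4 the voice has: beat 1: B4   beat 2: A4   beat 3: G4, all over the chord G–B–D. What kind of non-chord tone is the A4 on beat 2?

The harmony at that moment is G major triad (G, B, D); A4 is not a chord tone.
It is approached by step down from B4 and left by step down to G4.
Step in, step out in the same direction — a passing tone.

Passing tone.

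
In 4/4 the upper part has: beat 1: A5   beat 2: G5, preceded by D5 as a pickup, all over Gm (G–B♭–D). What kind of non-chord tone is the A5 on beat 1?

Appoggiatura.

The harmony at that moment is G minor triad (G, B♭, D); A5 is not a chord tone.
It is approached by leap up from D5 and left by step down to G5.
Leap in, step out, metrically accented — an appoggiatura.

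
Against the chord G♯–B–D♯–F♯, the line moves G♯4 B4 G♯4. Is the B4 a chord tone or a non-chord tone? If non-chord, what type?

G# minor seventh chord contains G♯, B, D♯, F♯; B is the third, so it is a chord tone.

Chord tone (the third of G# minor seventh chord).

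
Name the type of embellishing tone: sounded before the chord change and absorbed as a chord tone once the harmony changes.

Anticipation.

Approach: ahead of the chord change (typically by step), so it is dissonant against the current harmony. Departure: none — the same pitch is restated or held and is a chord tone of the new harmony.
Dissonant first, consonant once the harmony catches up: the note simply arrives early — an anticipation. (The reverse timing, consonant first and dissonant after the change, would be a suspension or retardation.)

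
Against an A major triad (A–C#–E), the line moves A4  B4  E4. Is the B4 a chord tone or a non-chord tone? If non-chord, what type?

The harmony at that moment is A major triad (A, C#, E); B4 is not a chord tone.
It is approached by step up from A4 and left by leap down to E4.
Step in, leap out — an escape tone.

Non-chord tone — an escape tone.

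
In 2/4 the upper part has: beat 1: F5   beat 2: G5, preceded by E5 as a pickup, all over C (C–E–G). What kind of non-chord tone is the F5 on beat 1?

The harmony at that moment is C major triad (C, E, G); F5 is not a chord tone.
It is approached by step up from E5 and left by step up to G5.
Step in, step out in the same direction — a passing tone.

Passing tone.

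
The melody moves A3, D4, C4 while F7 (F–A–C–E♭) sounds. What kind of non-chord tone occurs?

The harmony at that moment is F dominant seventh chord (F, A, C, E♭); D4 is not a chord tone.
It is approached by leap up from A3 and left by step down to C4.
Leap in, step out — an appoggiatura.

D4 is an appoggiatura.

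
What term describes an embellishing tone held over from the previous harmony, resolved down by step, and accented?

Suspension.

Approach: by preparation — the pitch is first a chord tone, then held (tied or repeated) while the harmony changes under it. Departure: down by step. Metric position: strong.
A prepared dissonance that resolves downward by step — a suspension. (The same figure resolving upward would be a retardation.)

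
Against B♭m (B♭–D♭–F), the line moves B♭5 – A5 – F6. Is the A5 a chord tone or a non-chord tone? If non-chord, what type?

The harmony at that moment is B♭ minor triad (B♭, D♭, F); A5 is not a chord tone.
It is approached by step down from B♭5 and left by leap up to F6.
Step in, leap out — an escape tone.

Non-chord tone — an escape tone.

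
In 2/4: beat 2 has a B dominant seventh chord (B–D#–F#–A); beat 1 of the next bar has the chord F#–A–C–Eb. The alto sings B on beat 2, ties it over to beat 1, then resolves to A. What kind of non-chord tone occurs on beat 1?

The harmony at that moment is F# diminished seventh chord (F#, A, C, Eb); B is not a chord tone.
It is held over (the same pitch as the preceding B) and left by step down to A.
Held over from the previous chord and resolving down by step — a suspension.

Suspension.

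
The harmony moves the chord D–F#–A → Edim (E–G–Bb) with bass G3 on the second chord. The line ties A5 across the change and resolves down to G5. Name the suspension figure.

At the second chord the bass is G3. The suspended A5 lies a ninth above the bass; after resolving down by step to G5, the interval above the bass becomes an octave.
Suspension figures are named by those two intervals: 9–8.

9–8 suspension.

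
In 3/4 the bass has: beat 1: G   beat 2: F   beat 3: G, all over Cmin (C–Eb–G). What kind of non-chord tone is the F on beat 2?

Lower neighbor tone.

The harmony at that moment is C minor triad (C, Eb, G); F is not a chord tone.
It is approached by step down from G and left by step up to G.
Step away and step back to the same note — a neighbor tone (lower neighbor).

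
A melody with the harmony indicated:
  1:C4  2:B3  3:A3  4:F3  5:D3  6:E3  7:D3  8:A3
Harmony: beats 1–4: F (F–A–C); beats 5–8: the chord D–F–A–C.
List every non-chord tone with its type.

The harmony at that moment is F major triad (F, A, C); B3 is not a chord tone.
It is approached by step down from C4 and left by step down to A3.
Step in, step out in the same direction — a passing tone.
The harmony at that moment is D minor seventh chord (D, F, A, C); E3 is not a chord tone.
It is approached by step up from D3 and left by step down to D3.
Step away and step back to the same note — a neighbor tone (upper neighbor).

B3 (beat 2) — passing tone; E3 (beat 6) — neighbor tone.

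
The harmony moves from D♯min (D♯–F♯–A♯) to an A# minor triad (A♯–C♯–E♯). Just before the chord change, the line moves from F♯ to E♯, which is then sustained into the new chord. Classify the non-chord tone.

E♯ is an anticipation.

The harmony at that moment is D♯ minor triad (D♯, F♯, A♯); E♯ is not a chord tone.
It is approached by step down from F♯ and then sustained as the same pitch into the next harmony.
Arriving early and becoming a chord tone when the harmony changes — an anticipation.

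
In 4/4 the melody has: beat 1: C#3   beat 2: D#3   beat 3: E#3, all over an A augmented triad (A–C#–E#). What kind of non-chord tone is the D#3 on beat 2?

Passing tone.

The harmony at that moment is A augmented triad (A, C#, E#); D#3 is not a chord tone.
It is approached by step up from C#3 and left by step up to E#3.
Step in, step out in the same direction — a passing tone.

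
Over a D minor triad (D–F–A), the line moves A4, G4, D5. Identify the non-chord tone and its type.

G4 is an escape tone.

The harmony at that moment is D minor triad (D, F, A); G4 is not a chord tone.
It is approached by step down from A4 and left by leap up to D5.
Step in, leap out — an escape tone.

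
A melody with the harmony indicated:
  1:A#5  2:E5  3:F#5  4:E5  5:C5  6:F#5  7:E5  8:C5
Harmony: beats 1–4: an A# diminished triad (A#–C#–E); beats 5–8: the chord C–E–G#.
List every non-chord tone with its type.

The harmony at that moment is A# diminished triad (A#, C#, E); F#5 is not a chord tone.
It is approached by step up from E5 and left by step down to E5.
Step away and step back to the same note — a neighbor tone (upper neighbor).
The harmony at that moment is C augmented triad (C, E, G#); F#5 is not a chord tone.
It is approached by leap up from C5 and left by step down to E5.
Leap in, step out — an appoggiatura.

F#5 (beat 3) — neighbor tone; F#5 (beat 6) — appoggiatura.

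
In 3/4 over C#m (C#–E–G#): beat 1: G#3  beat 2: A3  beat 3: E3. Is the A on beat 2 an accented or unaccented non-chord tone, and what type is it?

Unaccented escape tone.

The harmony at that moment is C# minor triad (C#, E, G#); A3 is not a chord tone.
It is approached by step up from G#3 and left by leap down to E3.
Step in, leap out — an escape tone.
It falls on a weak beat, so it is unaccented.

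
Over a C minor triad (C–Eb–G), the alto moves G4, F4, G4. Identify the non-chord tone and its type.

F4 is a neighbor tone.

The harmony at that moment is C minor triad (C, Eb, G); F4 is not a chord tone.
It is approached by step down from G4 and left by step up to G4.
Step away and step back to the same note — a neighbor tone (lower neighbor).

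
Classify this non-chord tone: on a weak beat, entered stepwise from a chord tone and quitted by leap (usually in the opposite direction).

Escape tone.

Approach: by step. Departure: by leap. Metric position: weak.
Step in, leap out, from a weak position — an escape tone (échappée). (It is the mirror image of the appoggiatura, which leaps in and steps out on a strong beat.)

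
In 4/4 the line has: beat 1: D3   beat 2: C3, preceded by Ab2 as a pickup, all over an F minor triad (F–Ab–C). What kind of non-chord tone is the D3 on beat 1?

The harmony at that moment is F minor triad (F, Ab, C); D3 is not a chord tone.
It is approached by leap up from Ab2 and left by step down to C3.
Leap in, step out, metrically accented — an appoggiatura.

Appoggiatura.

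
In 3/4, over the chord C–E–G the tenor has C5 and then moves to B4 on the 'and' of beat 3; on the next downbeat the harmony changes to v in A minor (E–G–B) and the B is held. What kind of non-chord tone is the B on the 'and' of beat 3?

The harmony at that moment is C major triad (C, E, G); B4 is not a chord tone.
It is approached by step down from C5 and then sustained as the same pitch into the next harmony.
Arriving early and becoming a chord tone when the harmony changes — an anticipation.

Anticipation.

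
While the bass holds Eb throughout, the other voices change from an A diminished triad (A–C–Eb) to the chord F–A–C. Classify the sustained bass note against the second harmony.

The harmony at that moment is F major triad (F, A, C); Eb is not a chord tone.
It is held over (the same pitch as the preceding Eb) and then sustained as the same pitch into the next harmony.
Sustained through a change of harmony — a pedal tone.

Pedal tone (pedal point).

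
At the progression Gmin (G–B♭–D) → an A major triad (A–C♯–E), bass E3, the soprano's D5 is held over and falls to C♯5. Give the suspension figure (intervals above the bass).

At the second chord the bass is E3. The suspended D5 lies a seventh above the bass; after resolving down by step to C♯5, the interval above the bass becomes a sixth.
Suspension figures are named by those two intervals: 7–6.

7–6 suspension.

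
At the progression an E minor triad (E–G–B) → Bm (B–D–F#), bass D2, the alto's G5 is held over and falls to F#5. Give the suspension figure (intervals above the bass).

4–3 suspension.

At the second chord the bass is D2. The suspended G5 lies a fourth above the bass; after resolving down by step to F#5, the interval above the bass becomes a third.
Suspension figures are named by those two intervals: 4–3.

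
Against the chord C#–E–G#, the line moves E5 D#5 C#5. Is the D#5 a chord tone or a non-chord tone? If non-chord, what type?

The harmony at that moment is C# minor triad (C#, E, G#); D#5 is not a chord tone.
It is approached by step down from E5 and left by step down to C#5.
Step in, step out in the same direction — a passing tone.

Non-chord tone — a passing tone.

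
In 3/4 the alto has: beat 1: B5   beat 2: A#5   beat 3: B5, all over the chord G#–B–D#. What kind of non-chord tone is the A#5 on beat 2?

The harmony at that moment is G# minor triad (G#, B, D#); A#5 is not a chord tone.
It is approached by step down from B5 and left by step up to B5.
Step away and step back to the same note — a neighbor tone (lower neighbor).

Lower neighbor tone.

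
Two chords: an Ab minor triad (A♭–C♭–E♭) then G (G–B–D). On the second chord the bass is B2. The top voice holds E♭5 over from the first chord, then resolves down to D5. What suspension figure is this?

At the second chord the bass is B2. The suspended E♭5 lies a fourth above the bass; after resolving down by step to D5, the interval above the bass becomes a third.
Suspension figures are named by those two intervals: 4–3.

4–3 suspension.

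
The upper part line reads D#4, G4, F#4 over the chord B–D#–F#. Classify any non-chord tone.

The harmony at that moment is B major triad (B, D#, F#); G4 is not a chord tone.
It is approached by leap up from D#4 and left by step down to F#4.
Leap in, step out — an appoggiatura.

G4 is an appoggiatura.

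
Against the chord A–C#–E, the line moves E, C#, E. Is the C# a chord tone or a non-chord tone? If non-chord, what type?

A major triad contains A, C#, E; C# is the third, so it is a chord tone.

Chord tone (the third of A major triad).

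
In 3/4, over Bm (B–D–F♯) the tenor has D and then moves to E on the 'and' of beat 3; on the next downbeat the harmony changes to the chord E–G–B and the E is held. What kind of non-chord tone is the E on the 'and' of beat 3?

Anticipation.

The harmony at that moment is B minor triad (B, D, F♯); E is not a chord tone.
It is approached by step up from D and then sustained as the same pitch into the next harmony.
Arriving early and becoming a chord tone when the harmony changes — an anticipation.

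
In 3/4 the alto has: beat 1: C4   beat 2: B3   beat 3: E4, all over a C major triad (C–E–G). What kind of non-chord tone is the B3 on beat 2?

Escape tone.

The harmony at that moment is C major triad (C, E, G); B3 is not a chord tone.
It is approached by step down from C4 and left by leap up to E4.
Step in, leap out, on a weak beat — an escape tone.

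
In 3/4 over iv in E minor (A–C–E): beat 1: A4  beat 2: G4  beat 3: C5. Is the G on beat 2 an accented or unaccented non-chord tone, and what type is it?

The harmony at that moment is A minor triad (A, C, E); G4 is not a chord tone.
It is approached by step down from A4 and left by leap up to C5.
Step in, leap out — an escape tone.
It falls on a weak beat, so it is unaccented.

Unaccented escape tone.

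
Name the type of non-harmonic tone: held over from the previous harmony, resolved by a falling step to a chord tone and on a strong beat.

Suspension.

Approach: by preparation — the pitch is first a chord tone, then held (tied or repeated) while the harmony changes under it. Departure: down by step. Metric position: strong.
A prepared dissonance that resolves downward by step — a suspension. (The same figure resolving upward would be a retardation.)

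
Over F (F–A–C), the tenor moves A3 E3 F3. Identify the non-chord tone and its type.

The harmony at that moment is F major triad (F, A, C); E3 is not a chord tone.
It is approached by leap down from A3 and left by step up to F3.
Leap in, step out — an appoggiatura.

E3 is an appoggiatura.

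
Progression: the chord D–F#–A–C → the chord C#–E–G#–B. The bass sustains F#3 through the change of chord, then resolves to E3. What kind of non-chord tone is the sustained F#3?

The harmony at that moment is C# minor seventh chord (C#, E, G#, B); F#3 is not a chord tone.
It is held over (the same pitch as the preceding F#3) and left by step down to E3.
Held over from the previous chord and resolving down by step — a suspension.

F#3 is a suspension.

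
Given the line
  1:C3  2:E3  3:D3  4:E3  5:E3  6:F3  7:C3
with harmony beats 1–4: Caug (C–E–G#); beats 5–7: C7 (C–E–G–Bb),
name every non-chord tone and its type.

The harmony at that moment is C augmented triad (C, E, G#); D3 is not a chord tone.
It is approached by step down from E3 and left by step up to E3.
Step away and step back to the same note — a neighbor tone (lower neighbor).
The harmony at that moment is C dominant seventh chord (C, E, G, Bb); F3 is not a chord tone.
It is approached by step up from E3 and left by leap down to C3.
Step in, leap out — an escape tone.

D3 (beat 3) — neighbor tone; F3 (beat 6) — escape tone.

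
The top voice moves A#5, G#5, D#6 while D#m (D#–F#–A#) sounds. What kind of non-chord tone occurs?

G#5 is an escape tone.

The harmony at that moment is D# minor triad (D#, F#, A#); G#5 is not a chord tone.
It is approached by step down from A#5 and left by leap up to D#6.
Step in, leap out — an escape tone.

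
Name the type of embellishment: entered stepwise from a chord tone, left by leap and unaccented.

Approach: by step. Departure: by leap. Metric position: weak.
Step in, leap out, from a weak position — an escape tone (échappée). (It is the mirror image of the appoggiatura, which leaps in and steps out on a strong beat.)

Escape tone.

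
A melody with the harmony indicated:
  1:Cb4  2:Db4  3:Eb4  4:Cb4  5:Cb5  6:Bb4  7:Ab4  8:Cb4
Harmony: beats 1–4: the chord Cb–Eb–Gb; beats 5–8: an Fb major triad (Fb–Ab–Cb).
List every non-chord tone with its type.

Db4 (beat 2) — passing tone; Bb4 (beat 6) — passing tone.

The harmony at that moment is Cb major triad (Cb, Eb, Gb); Db4 is not a chord tone.
It is approached by step up from Cb4 and left by step up to Eb4.
Step in, step out in the same direction — a passing tone.
The harmony at that moment is Fb major triad (Fb, Ab, Cb); Bb4 is not a chord tone.
It is approached by step down from Cb5 and left by step down to Ab4.
Step in, step out in the same direction — a passing tone.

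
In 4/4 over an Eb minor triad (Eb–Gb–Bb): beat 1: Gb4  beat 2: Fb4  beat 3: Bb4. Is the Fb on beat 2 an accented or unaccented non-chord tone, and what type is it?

The harmony at that moment is Eb minor triad (Eb, Gb, Bb); Fb4 is not a chord tone.
It is approached by step down from Gb4 and left by leap up to Bb4.
Step in, leap out — an escape tone.
It falls on a weak beat, so it is unaccented.

Unaccented escape tone.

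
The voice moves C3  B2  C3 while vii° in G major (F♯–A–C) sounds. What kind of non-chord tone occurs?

The harmony at that moment is F♯ diminished triad (F♯, A, C); B2 is not a chord tone.
It is approached by step down from C3 and left by step up to C3.
Step away and step back to the same note — a neighbor tone (lower neighbor).

B2 is a neighbor tone.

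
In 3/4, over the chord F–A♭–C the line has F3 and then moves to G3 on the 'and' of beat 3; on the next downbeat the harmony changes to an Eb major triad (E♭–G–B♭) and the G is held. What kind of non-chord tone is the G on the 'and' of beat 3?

Anticipation.

The harmony at that moment is F minor triad (F, A♭, C); G3 is not a chord tone.
It is approached by step up from F3 and then sustained as the same pitch into the next harmony.
Arriving early and becoming a chord tone when the harmony changes — an anticipation.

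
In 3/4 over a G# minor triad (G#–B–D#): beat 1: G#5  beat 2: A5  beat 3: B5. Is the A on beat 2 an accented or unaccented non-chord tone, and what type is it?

Unaccented passing tone.

The harmony at that moment is G# minor triad (G#, B, D#); A5 is not a chord tone.
It is approached by step up from G#5 and left by step up to B5.
Step in, step out in the same direction — a passing tone.
It falls on a weak beat, so it is unaccented.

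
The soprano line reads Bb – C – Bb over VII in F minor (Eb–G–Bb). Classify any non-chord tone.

The harmony at that moment is Eb major triad (Eb, G, Bb); C is not a chord tone.
It is approached by step up from Bb and left by step down to Bb.
Step away and step back to the same note — a neighbor tone (upper neighbor).

C is a neighbor tone.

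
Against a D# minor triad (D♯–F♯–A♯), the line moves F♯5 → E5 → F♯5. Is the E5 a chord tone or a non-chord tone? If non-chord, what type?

Non-chord tone — a neighbor tone.

The harmony at that moment is D♯ minor triad (D♯, F♯, A♯); E5 is not a chord tone.
It is approached by step down from F♯5 and left by step up to F♯5.
Step away and step back to the same note — a neighbor tone (lower neighbor).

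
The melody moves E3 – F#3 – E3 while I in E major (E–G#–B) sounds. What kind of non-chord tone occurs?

F#3 is a neighbor tone.

The harmony at that moment is E major triad (E, G#, B); F#3 is not a chord tone.
It is approached by step up from E3 and left by step down to E3.
Step away and step back to the same note — a neighbor tone (upper neighbor).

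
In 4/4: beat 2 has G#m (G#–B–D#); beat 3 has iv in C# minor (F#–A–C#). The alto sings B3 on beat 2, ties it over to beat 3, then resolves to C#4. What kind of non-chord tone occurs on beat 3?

The harmony at that moment is F# minor triad (F#, A, C#); B3 is not a chord tone.
It is held over (the same pitch as the preceding B3) and left by step up to C#4.
Held over from the previous chord and resolving up by step — a retardation.

Retardation.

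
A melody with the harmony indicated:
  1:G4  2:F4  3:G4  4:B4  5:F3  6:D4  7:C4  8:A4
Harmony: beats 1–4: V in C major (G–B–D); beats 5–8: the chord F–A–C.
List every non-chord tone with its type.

F4 (beat 2) — neighbor tone; D4 (beat 6) — appoggiatura.

The harmony at that moment is G major triad (G, B, D); F4 is not a chord tone.
It is approached by step down from G4 and left by step up to G4.
Step away and step back to the same note — a neighbor tone (lower neighbor).
The harmony at that moment is F major triad (F, A, C); D4 is not a chord tone.
It is approached by leap up from F3 and left by step down to C4.
Leap in, step out — an appoggiatura.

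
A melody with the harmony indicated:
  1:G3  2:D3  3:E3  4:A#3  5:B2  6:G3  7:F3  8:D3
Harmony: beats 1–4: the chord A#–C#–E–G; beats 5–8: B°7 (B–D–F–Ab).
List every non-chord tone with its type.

The harmony at that moment is A# diminished seventh chord (A#, C#, E, G); D3 is not a chord tone.
It is approached by leap down from G3 and left by step up to E3.
Leap in, step out — an appoggiatura.
The harmony at that moment is B diminished seventh chord (B, D, F, Ab); G3 is not a chord tone.
It is approached by leap up from B2 and left by step down to F3.
Leap in, step out — an appoggiatura.

D3 (beat 2) — appoggiatura; G3 (beat 6) — appoggiatura.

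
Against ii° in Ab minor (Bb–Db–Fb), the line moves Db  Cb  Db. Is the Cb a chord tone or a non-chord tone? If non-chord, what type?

The harmony at that moment is Bb diminished triad (Bb, Db, Fb); Cb is not a chord tone.
It is approached by step down from Db and left by step up to Db.
Step away and step back to the same note — a neighbor tone (lower neighbor).

Non-chord tone — a neighbor tone.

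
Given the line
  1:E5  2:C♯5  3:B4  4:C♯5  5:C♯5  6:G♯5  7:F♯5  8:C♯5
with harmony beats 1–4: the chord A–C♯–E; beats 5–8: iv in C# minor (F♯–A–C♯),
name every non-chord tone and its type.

The harmony at that moment is A major triad (A, C♯, E); B4 is not a chord tone.
It is approached by step down from C♯5 and left by step up to C♯5.
Step away and step back to the same note — a neighbor tone (lower neighbor).
The harmony at that moment is F♯ minor triad (F♯, A, C♯); G♯5 is not a chord tone.
It is approached by leap up from C♯5 and left by step down to F♯5.
Leap in, step out — an appoggiatura.

B4 (beat 3) — neighbor tone; G♯5 (beat 6) — appoggiatura.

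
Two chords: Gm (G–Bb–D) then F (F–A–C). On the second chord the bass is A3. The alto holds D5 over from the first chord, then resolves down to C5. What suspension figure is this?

At the second chord the bass is A3. The suspended D5 lies a fourth above the bass; after resolving down by step to C5, the interval above the bass becomes a third.
Suspension figures are named by those two intervals: 4–3.

4–3 suspension.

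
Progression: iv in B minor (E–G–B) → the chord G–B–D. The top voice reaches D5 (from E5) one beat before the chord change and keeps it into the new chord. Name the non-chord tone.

The harmony at that moment is E minor triad (E, G, B); D5 is not a chord tone.
It is approached by step down from E5 and then sustained as the same pitch into the next harmony.
Arriving early and becoming a chord tone when the harmony changes — an anticipation.

D5 is an anticipation.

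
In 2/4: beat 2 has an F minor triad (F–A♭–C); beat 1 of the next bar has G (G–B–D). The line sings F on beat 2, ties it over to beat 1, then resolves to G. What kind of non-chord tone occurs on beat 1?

Retardation.

The harmony at that moment is G major triad (G, B, D); F is not a chord tone.
It is held over (the same pitch as the preceding F) and left by step up to G.
Held over from the previous chord and resolving up by step — a retardation.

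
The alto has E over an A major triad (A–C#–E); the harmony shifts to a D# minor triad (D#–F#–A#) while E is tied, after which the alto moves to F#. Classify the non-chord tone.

E is a retardation.

The harmony at that moment is D# minor triad (D#, F#, A#); E is not a chord tone.
It is held over (the same pitch as the preceding E) and left by step up to F#.
Held over from the previous chord and resolving up by step — a retardation.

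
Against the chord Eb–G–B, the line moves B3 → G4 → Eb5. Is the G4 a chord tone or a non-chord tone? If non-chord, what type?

Eb augmented triad contains Eb, G, B; G is the third, so it is a chord tone.

Chord tone (the third of Eb augmented triad).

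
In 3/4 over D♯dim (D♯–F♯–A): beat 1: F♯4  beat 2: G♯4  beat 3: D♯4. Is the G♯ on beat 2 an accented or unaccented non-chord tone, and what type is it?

The harmony at that moment is D♯ diminished triad (D♯, F♯, A); G♯4 is not a chord tone.
It is approached by step up from F♯4 and left by leap down to D♯4.
Step in, leap out — an escape tone.
It falls on a weak beat, so it is unaccented.

Unaccented escape tone.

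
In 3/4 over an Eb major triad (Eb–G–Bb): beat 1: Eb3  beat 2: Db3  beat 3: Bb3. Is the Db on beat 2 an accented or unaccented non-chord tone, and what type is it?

The harmony at that moment is Eb major triad (Eb, G, Bb); Db3 is not a chord tone.
It is approached by step down from Eb3 and left by leap up to Bb3.
Step in, leap out — an escape tone.
It falls on a weak beat, so it is unaccented.

Unaccented escape tone.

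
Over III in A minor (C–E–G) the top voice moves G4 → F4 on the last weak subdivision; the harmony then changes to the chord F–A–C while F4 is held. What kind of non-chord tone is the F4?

F4 is an anticipation.

The harmony at that moment is C major triad (C, E, G); F4 is not a chord tone.
It is approached by step down from G4 and then sustained as the same pitch into the next harmony.
Arriving early and becoming a chord tone when the harmony changes — an anticipation.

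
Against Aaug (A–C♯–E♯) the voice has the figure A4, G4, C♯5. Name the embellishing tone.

The harmony at that moment is A augmented triad (A, C♯, E♯); G4 is not a chord tone.
It is approached by step down from A4 and left by leap up to C♯5.
Step in, leap out — an escape tone.

G4 is an escape tone.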